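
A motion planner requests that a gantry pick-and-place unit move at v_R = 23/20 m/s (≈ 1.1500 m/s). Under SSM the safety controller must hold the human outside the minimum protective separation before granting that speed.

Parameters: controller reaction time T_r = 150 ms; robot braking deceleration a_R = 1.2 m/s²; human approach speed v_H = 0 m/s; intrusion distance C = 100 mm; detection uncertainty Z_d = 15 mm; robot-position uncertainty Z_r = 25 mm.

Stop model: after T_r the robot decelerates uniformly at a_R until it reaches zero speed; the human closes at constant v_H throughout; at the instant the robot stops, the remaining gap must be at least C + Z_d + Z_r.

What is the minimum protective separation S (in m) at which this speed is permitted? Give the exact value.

braking lasts T_s = (23/20)/(6/5) = 0.9583 s
robot covers v_R·T_r = 1.1500·0.1500 = 0.1725 m before braking
braking distance = 1.1500²/(2·1.2000) = 0.5510 m
human closes 0.0000·1.1083 = 0.0000 m
C+Z_d+Z_r = 0.1000+0.0150+0.0250 = 0.1400 m
S_min ≈ 0.1725+0.5510+0.0000+0.1400  ⇒  S_min = 829/960 m

S_min = 829/960 m = 0.8635 m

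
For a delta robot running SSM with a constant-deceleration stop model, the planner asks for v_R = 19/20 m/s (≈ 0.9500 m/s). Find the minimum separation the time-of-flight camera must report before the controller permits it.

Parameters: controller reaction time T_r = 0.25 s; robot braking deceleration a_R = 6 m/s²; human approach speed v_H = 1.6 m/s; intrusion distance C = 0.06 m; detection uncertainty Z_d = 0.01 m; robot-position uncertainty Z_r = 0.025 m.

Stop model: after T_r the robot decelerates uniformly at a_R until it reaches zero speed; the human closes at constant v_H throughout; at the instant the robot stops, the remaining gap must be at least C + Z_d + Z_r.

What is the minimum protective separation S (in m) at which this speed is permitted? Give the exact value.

S_min = 5093/4800 m = 1.0610 m

T_s = v_R/a_R = (19/20)/6 = 0.1583 s
robot covers v_R·T_r = 0.9500·0.2500 = 0.2375 m before braking
robot under decel: 0.9500²/(2·6.0000) = 0.0752 m
human over T_r+T_s: 1.6000·(0.2500+0.1583) = 0.6533 m
C+Z_d+Z_r = 0.0600+0.0100+0.0250 = 0.0950 m
S_min ≈ 0.2375+0.0752+0.6533+0.0950  ⇒  S_min = 5093/4800 m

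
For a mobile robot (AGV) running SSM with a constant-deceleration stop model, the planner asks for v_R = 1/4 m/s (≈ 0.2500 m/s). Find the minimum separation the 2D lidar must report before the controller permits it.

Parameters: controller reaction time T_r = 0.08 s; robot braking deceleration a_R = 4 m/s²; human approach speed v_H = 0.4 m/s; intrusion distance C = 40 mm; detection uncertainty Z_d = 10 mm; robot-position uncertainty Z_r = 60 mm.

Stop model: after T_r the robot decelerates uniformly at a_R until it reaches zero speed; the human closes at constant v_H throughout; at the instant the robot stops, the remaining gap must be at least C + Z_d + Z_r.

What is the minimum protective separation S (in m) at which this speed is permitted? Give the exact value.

T_s = v_R/a_R = (1/4)/4 = 0.0625 s
robot in T_r: 0.2500·0.0800 = 0.0200 m
robot under decel: 0.2500²/(2·4.0000) = 0.0078 m
person approaches 0.4000·(0.0800+0.0625) = 0.0570 m
residual clearance needed = 0.0400+0.0100+0.0600 = 0.1100 m
S_min ≈ 0.0200+0.0078+0.0570+0.1100  ⇒  S_min = 3117/16000 m

S_min = 3117/16000 m = 0.1948 m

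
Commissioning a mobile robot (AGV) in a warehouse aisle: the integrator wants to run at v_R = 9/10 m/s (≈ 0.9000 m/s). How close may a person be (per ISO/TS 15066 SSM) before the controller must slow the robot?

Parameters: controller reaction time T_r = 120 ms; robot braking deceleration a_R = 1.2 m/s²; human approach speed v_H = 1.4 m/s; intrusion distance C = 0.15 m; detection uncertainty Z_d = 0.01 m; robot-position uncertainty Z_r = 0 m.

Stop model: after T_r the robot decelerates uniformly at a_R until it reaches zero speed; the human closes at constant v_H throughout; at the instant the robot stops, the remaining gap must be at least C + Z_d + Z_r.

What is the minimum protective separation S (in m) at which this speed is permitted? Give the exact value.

S_min = 3647/2000 m = 1.8235 m

stop time T_s = (9/10)/(6/5) = 0.7500 s
robot in T_r: 0.9000·0.1200 = 0.1080 m
braking distance = 0.9000²/(2·1.2000) = 0.3375 m
human closes 1.4000·0.8700 = 1.2180 m
residual clearance needed = 0.1500+0.0100+0.0000 = 0.1600 m
S_min ≈ 0.1080+0.3375+1.2180+0.1600  ⇒  S_min = 3647/2000 m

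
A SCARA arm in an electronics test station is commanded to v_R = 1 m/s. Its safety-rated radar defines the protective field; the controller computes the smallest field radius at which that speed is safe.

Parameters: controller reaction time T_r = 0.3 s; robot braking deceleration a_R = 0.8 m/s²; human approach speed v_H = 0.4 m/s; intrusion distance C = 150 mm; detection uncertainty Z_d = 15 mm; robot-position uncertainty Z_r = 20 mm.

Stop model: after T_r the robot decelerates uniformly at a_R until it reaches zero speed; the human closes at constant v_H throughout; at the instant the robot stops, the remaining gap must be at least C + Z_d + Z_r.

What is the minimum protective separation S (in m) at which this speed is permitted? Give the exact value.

S_min = 173/100 m = 1.7300 m

braking lasts T_s = 1/(4/5) = 1.2500 s
robot in T_r: 1.0000·0.3000 = 0.3000 m
robot under decel: 1.0000²/(2·0.8000) = 0.6250 m
human over T_r+T_s: 0.4000·(0.3000+1.2500) = 0.6200 m
margins: 0.1500+0.0150+0.0200 = 0.1850 m
S_min ≈ 0.3000+0.6250+0.6200+0.1850  ⇒  S_min = 173/100 m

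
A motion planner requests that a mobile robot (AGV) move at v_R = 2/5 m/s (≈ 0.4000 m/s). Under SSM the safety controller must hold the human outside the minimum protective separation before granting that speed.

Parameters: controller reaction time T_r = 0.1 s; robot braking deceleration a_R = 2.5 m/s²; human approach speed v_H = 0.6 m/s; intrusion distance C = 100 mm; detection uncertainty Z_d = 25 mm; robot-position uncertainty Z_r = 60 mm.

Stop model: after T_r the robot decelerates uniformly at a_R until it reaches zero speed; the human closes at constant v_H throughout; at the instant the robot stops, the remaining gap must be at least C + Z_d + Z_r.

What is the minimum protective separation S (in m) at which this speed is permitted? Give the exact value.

S_min = 413/1000 m = 0.4130 m

T_s = v_R/a_R = (2/5)/(5/2) = 0.1600 s
reaction-phase robot travel = 0.4000·0.1000 = 0.0400 m
robot covers 0.4000·0.1600 − ½·2.5000·0.1600² = 0.0320 m while stopping
human closes 0.6000·0.2600 = 0.1560 m
margins: 0.1000+0.0250+0.0600 = 0.1850 m
S_min ≈ 0.0400+0.0320+0.1560+0.1850  ⇒  S_min = 413/1000 m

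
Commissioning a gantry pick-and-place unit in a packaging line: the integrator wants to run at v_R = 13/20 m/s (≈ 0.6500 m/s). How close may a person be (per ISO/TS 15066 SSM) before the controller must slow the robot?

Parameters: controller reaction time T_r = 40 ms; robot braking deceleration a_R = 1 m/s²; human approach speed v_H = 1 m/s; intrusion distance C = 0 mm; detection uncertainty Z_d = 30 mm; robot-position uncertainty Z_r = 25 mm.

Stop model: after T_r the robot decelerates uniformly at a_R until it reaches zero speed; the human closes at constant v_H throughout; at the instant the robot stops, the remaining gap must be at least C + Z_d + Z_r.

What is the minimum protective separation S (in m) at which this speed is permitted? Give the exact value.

S_min = 3929/4000 m = 0.9822 m

braking lasts T_s = (13/20)/1 = 0.6500 s
robot covers v_R·T_r = 0.6500·0.0400 = 0.0260 m before braking
braking distance = 0.6500²/(2·1.0000) = 0.2112 m
person approaches 1.0000·(0.0400+0.6500) = 0.6900 m
margins: 0.0000+0.0300+0.0250 = 0.0550 m
S_min ≈ 0.0260+0.2112+0.6900+0.0550  ⇒  S_min = 3929/4000 m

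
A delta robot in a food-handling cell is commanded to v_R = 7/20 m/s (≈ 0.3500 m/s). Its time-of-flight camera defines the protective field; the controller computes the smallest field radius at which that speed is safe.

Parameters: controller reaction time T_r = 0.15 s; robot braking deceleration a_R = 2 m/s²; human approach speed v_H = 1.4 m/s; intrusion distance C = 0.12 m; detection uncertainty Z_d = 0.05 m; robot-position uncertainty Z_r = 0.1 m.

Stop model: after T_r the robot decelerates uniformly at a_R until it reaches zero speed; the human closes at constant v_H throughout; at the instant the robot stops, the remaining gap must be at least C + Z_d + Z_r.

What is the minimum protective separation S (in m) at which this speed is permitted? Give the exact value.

braking lasts T_s = (7/20)/2 = 0.1750 s
robot covers v_R·T_r = 0.3500·0.1500 = 0.0525 m before braking
braking distance = 0.3500²/(2·2.0000) = 0.0306 m
human over T_r+T_s: 1.4000·(0.1500+0.1750) = 0.4550 m
margins: 0.1200+0.0500+0.1000 = 0.2700 m
S_min ≈ 0.0525+0.0306+0.4550+0.2700  ⇒  S_min = 1293/1600 m

S_min = 1293/1600 m = 0.8081 m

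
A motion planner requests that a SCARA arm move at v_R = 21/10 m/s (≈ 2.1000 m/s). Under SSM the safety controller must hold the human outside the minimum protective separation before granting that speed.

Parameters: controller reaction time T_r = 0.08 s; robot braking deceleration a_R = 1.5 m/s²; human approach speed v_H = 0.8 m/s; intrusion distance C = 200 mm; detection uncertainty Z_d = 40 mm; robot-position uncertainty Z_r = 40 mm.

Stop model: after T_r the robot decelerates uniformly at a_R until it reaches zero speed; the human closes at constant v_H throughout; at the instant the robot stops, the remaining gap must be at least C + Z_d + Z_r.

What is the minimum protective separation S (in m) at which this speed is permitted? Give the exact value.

stop time T_s = (21/10)/(3/2) = 1.4000 s
robot in T_r: 2.1000·0.0800 = 0.1680 m
braking distance = 2.1000²/(2·1.5000) = 1.4700 m
person approaches 0.8000·(0.0800+1.4000) = 1.1840 m
margins: 0.2000+0.0400+0.0400 = 0.2800 m
S_min ≈ 0.1680+1.4700+1.1840+0.2800  ⇒  S_min = 1551/500 m

S_min = 1551/500 m = 3.1020 m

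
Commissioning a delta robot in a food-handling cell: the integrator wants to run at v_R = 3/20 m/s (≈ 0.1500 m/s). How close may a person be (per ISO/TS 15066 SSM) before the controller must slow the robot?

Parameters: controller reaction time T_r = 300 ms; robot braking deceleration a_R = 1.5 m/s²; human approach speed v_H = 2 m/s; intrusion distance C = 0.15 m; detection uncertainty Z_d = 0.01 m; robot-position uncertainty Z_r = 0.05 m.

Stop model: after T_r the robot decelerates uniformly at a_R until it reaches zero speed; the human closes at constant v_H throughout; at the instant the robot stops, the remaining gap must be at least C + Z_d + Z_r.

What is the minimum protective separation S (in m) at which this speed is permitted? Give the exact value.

T_s = v_R/a_R = (3/20)/(3/2) = 0.1000 s
robot covers v_R·T_r = 0.1500·0.3000 = 0.0450 m before braking
braking distance = 0.1500²/(2·1.5000) = 0.0075 m
human over T_r+T_s: 2.0000·(0.3000+0.1000) = 0.8000 m
C+Z_d+Z_r = 0.1500+0.0100+0.0500 = 0.2100 m
S_min ≈ 0.0450+0.0075+0.8000+0.2100  ⇒  S_min = 17/16 m

S_min = 17/16 m = 1.0625 m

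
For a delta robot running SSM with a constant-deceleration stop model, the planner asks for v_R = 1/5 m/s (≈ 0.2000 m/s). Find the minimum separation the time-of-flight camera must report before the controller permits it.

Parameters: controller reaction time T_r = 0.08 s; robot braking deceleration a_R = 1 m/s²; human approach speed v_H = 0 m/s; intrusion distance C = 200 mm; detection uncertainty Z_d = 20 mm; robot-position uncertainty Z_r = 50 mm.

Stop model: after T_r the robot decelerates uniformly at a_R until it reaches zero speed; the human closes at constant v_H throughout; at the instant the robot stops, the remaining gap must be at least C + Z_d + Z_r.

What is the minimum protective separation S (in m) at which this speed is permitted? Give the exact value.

braking lasts T_s = (1/5)/1 = 0.2000 s
robot in T_r: 0.2000·0.0800 = 0.0160 m
robot covers 0.2000·0.2000 − ½·1.0000·0.2000² = 0.0200 m while stopping
human over T_r+T_s: 0.0000·(0.0800+0.2000) = 0.0000 m
margins: 0.2000+0.0200+0.0500 = 0.2700 m
S_min ≈ 0.0160+0.0200+0.0000+0.2700  ⇒  S_min = 153/500 m

S_min = 153/500 m = 0.3060 m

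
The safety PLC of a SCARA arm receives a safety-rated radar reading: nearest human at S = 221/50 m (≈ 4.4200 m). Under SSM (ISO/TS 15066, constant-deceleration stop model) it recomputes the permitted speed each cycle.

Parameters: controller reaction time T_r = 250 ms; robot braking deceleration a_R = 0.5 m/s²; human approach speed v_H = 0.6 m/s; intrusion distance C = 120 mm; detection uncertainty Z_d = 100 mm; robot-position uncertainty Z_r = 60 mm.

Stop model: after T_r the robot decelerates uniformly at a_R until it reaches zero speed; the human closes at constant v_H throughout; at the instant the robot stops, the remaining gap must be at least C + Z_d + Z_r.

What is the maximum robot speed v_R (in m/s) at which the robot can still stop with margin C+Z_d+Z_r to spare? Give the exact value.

collect terms ⇒ (1)·v_R² + (29/20)·v_R + (-399/100) = 0
  disc = (29/20)² − 4·(1)·(-399/100) = 289/16 ; √disc = 17/4
  v_R = (−(29/20) + 17/4) / (2·(1)) = 7/5 m/s
check:
T_s = v_R/a_R = (7/5)/(1/2) = 2.8000 s
robot in T_r: 1.4000·0.2500 = 0.3500 m
braking distance = 1.4000²/(2·0.5000) = 1.9600 m
person approaches 0.6000·(0.2500+2.8000) = 1.8300 m
C+Z_d+Z_r = 0.1200+0.1000+0.0600 = 0.2800 m
sum ≈ 0.3500+1.9600+1.8300+0.2800 ≈ 4.4200 m = S ✓

v_R_max = 7/5 m/s = 1.4000 m/s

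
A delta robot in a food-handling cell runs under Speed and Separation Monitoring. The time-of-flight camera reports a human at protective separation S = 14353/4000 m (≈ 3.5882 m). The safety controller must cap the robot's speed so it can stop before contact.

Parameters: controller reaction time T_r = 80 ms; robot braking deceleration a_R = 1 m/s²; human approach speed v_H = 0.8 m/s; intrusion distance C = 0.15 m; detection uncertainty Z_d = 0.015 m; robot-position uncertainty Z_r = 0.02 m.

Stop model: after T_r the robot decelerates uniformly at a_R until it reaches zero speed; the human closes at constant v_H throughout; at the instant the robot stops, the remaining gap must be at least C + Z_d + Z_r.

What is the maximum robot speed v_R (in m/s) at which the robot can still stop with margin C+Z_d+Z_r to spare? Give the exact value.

v_R_max = 37/20 m/s = 1.8500 m/s

quadratic (1/2)·v² + (22/25)·v + (-13357/4000) = 0
  disc = (22/25)² − 4·(1/2)·(-13357/4000) = 74529/10000 ; √disc = 273/100
  v_R = (−(22/25) + 273/100) / (2·(1/2)) = 37/20 m/s
check:
T_s = v_R/a_R = (37/20)/1 = 1.8500 s
reaction-phase robot travel = 1.8500·0.0800 = 0.1480 m
robot covers 1.8500·1.8500 − ½·1.0000·1.8500² = 1.7112 m while stopping
human closes 0.8000·1.9300 = 1.5440 m
C+Z_d+Z_r = 0.1500+0.0150+0.0200 = 0.1850 m
sum ≈ 0.1480+1.7112+1.5440+0.1850 ≈ 3.5882 m = S ✓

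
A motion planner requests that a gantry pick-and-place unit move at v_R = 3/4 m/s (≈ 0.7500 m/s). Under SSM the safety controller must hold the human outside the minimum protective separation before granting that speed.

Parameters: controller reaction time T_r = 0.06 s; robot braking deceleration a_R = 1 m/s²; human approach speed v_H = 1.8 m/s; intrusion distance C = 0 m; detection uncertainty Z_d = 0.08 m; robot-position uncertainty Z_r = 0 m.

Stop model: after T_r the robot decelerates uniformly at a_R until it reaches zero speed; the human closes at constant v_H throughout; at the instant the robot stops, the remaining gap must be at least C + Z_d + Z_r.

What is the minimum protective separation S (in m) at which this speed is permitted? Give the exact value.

S_min = 7457/4000 m = 1.8642 m

stop time T_s = (3/4)/1 = 0.7500 s
robot covers v_R·T_r = 0.7500·0.0600 = 0.0450 m before braking
braking distance = 0.7500²/(2·1.0000) = 0.2812 m
person approaches 1.8000·(0.0600+0.7500) = 1.4580 m
margins: 0.0000+0.0800+0.0000 = 0.0800 m
S_min ≈ 0.0450+0.2812+1.4580+0.0800  ⇒  S_min = 7457/4000 m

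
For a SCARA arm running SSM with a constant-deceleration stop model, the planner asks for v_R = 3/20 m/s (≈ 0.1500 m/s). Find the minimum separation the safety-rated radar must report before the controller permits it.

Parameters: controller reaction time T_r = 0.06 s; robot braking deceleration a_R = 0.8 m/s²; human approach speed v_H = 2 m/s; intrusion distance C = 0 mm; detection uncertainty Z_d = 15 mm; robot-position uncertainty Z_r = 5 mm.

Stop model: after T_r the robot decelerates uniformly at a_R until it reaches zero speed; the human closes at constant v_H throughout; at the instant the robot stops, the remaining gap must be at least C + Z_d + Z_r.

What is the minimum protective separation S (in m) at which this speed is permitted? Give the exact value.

S_min = 8609/16000 m = 0.5381 m

T_s = v_R/a_R = (3/20)/(4/5) = 0.1875 s
robot in T_r: 0.1500·0.0600 = 0.0090 m
robot under decel: 0.1500²/(2·0.8000) = 0.0141 m
human over T_r+T_s: 2.0000·(0.0600+0.1875) = 0.4950 m
residual clearance needed = 0.0000+0.0150+0.0050 = 0.0200 m
S_min ≈ 0.0090+0.0141+0.4950+0.0200  ⇒  S_min = 8609/16000 m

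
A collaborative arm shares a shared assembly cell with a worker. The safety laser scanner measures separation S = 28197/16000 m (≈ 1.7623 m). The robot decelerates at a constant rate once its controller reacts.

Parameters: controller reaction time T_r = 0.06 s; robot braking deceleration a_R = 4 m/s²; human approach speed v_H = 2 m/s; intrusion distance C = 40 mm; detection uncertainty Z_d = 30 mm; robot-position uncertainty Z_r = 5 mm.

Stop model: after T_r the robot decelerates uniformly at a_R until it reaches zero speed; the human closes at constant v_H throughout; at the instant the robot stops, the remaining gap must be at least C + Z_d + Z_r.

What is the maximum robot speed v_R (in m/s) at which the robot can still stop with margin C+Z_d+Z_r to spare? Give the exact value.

collect terms ⇒ (1/8)·v_R² + (14/25)·v_R + (-25077/16000) = 0
  disc = (14/25)² − 4·(1/8)·(-25077/16000) = 175561/160000 ; √disc = 419/400
  v_R = (−(14/25) + 419/400) / (2·(1/8)) = 39/20 m/s
check:
braking lasts T_s = (39/20)/4 = 0.4875 s
robot in T_r: 1.9500·0.0600 = 0.1170 m
braking distance = 1.9500²/(2·4.0000) = 0.4753 m
human closes 2.0000·0.5475 = 1.0950 m
margins: 0.0400+0.0300+0.0050 = 0.0750 m
sum ≈ 0.1170+0.4753+1.0950+0.0750 ≈ 1.7623 m = S ✓

v_R_max = 39/20 m/s = 1.9500 m/s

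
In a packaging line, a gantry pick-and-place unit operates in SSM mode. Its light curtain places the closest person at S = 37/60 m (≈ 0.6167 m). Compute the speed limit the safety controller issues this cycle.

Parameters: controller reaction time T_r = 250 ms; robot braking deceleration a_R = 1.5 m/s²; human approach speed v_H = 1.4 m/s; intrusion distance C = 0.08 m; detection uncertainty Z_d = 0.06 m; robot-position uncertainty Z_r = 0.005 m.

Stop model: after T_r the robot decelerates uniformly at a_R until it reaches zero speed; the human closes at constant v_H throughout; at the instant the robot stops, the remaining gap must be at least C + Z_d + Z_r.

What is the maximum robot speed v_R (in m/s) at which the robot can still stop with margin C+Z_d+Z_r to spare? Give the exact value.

at the boundary: (1/3)·v² + (71/60)·v + (-73/600) = 0
  disc = (71/60)² − 4·(1/3)·(-73/600) = 25/16 ; √disc = 5/4
  v_R = (−(71/60) + 5/4) / (2·(1/3)) = 1/10 m/s
check:
braking lasts T_s = (1/10)/(3/2) = 0.0667 s
robot in T_r: 0.1000·0.2500 = 0.0250 m
robot under decel: 0.1000²/(2·1.5000) = 0.0033 m
human over T_r+T_s: 1.4000·(0.2500+0.0667) = 0.4433 m
margins: 0.0800+0.0600+0.0050 = 0.1450 m
sum ≈ 0.0250+0.0033+0.4433+0.1450 ≈ 0.6167 m = S ✓

v_R_max = 1/10 m/s = 0.1000 m/s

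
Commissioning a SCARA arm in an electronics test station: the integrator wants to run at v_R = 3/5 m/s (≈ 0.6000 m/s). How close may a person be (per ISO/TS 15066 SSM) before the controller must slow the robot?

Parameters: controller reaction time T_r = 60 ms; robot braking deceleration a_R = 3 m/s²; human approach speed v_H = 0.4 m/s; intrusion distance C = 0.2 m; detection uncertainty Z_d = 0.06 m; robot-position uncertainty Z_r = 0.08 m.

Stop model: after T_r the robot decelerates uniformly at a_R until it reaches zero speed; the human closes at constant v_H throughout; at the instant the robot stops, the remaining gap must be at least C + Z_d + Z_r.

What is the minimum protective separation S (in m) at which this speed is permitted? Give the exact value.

S_min = 27/50 m = 0.5400 m

braking lasts T_s = (3/5)/3 = 0.2000 s
reaction-phase robot travel = 0.6000·0.0600 = 0.0360 m
braking distance = 0.6000²/(2·3.0000) = 0.0600 m
person approaches 0.4000·(0.0600+0.2000) = 0.1040 m
margins: 0.2000+0.0600+0.0800 = 0.3400 m
S_min ≈ 0.0360+0.0600+0.1040+0.3400  ⇒  S_min = 27/50 m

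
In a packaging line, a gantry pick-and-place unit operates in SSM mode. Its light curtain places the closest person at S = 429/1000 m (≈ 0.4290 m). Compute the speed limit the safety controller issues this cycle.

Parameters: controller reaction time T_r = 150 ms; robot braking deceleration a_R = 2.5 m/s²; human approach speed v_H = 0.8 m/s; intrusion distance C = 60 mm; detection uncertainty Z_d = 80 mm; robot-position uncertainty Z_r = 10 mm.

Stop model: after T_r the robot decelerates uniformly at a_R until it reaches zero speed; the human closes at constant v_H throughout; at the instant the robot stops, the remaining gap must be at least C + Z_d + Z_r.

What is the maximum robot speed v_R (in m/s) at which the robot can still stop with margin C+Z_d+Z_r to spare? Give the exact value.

v_R_max = 3/10 m/s = 0.3000 m/s

collect terms ⇒ (1/5)·v_R² + (47/100)·v_R + (-159/1000) = 0
  disc = (47/100)² − 4·(1/5)·(-159/1000) = 3481/10000 ; √disc = 59/100
  v_R = (−(47/100) + 59/100) / (2·(1/5)) = 3/10 m/s
check:
stop time T_s = (3/10)/(5/2) = 0.1200 s
robot in T_r: 0.3000·0.1500 = 0.0450 m
robot under decel: 0.3000²/(2·2.5000) = 0.0180 m
human closes 0.8000·0.2700 = 0.2160 m
margins: 0.0600+0.0800+0.0100 = 0.1500 m
sum ≈ 0.0450+0.0180+0.2160+0.1500 ≈ 0.4290 m = S ✓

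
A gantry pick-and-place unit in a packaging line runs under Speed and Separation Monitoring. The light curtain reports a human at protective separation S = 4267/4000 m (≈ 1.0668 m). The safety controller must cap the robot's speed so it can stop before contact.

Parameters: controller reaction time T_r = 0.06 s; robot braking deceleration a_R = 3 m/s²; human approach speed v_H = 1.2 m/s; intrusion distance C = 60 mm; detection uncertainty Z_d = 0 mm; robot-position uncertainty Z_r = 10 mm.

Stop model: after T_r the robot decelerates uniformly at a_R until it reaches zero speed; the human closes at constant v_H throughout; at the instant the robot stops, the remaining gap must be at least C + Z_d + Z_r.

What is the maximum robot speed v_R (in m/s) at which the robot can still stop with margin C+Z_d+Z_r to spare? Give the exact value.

v_R_max = 27/20 m/s = 1.3500 m/s

quadratic (1/6)·v² + (23/50)·v + (-3699/4000) = 0
  disc = (23/50)² − 4·(1/6)·(-3699/4000) = 8281/10000 ; √disc = 91/100
  v_R = (−(23/50) + 91/100) / (2·(1/6)) = 27/20 m/s
check:
stop time T_s = (27/20)/3 = 0.4500 s
robot in T_r: 1.3500·0.0600 = 0.0810 m
robot under decel: 1.3500²/(2·3.0000) = 0.3038 m
human over T_r+T_s: 1.2000·(0.0600+0.4500) = 0.6120 m
residual clearance needed = 0.0600+0.0000+0.0100 = 0.0700 m
sum ≈ 0.0810+0.3038+0.6120+0.0700 ≈ 1.0668 m = S ✓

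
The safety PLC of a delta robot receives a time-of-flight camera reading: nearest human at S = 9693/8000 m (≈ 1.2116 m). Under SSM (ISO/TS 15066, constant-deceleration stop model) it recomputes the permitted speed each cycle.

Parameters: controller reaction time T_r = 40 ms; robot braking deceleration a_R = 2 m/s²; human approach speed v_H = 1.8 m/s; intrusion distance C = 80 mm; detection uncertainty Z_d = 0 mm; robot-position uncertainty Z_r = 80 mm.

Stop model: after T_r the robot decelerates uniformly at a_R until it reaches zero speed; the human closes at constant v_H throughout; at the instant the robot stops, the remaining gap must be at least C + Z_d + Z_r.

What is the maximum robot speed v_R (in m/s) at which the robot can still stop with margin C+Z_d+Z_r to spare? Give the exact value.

v_R_max = 17/20 m/s = 0.8500 m/s

quadratic (1/4)·v² + (47/50)·v + (-7837/8000) = 0
  disc = (47/50)² − 4·(1/4)·(-7837/8000) = 74529/40000 ; √disc = 273/200
  v_R = (−(47/50) + 273/200) / (2·(1/4)) = 17/20 m/s
check:
T_s = v_R/a_R = (17/20)/2 = 0.4250 s
robot in T_r: 0.8500·0.0400 = 0.0340 m
robot under decel: 0.8500²/(2·2.0000) = 0.1806 m
human closes 1.8000·0.4650 = 0.8370 m
margins: 0.0800+0.0000+0.0800 = 0.1600 m
sum ≈ 0.0340+0.1806+0.8370+0.1600 ≈ 1.2116 m = S ✓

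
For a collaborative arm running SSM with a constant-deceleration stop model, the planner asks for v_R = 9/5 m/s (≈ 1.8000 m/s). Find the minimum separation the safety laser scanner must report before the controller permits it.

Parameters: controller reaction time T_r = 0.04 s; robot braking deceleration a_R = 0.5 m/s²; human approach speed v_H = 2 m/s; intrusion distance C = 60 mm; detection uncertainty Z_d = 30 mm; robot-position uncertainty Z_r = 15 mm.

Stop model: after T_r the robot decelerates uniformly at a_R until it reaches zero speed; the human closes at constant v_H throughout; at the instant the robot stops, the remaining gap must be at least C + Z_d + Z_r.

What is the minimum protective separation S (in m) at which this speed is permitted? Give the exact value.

S_min = 10697/1000 m = 10.6970 m

T_s = v_R/a_R = (9/5)/(1/2) = 3.6000 s
reaction-phase robot travel = 1.8000·0.0400 = 0.0720 m
robot covers 1.8000·3.6000 − ½·0.5000·3.6000² = 3.2400 m while stopping
human over T_r+T_s: 2.0000·(0.0400+3.6000) = 7.2800 m
C+Z_d+Z_r = 0.0600+0.0300+0.0150 = 0.1050 m
S_min ≈ 0.0720+3.2400+7.2800+0.1050  ⇒  S_min = 10697/1000 m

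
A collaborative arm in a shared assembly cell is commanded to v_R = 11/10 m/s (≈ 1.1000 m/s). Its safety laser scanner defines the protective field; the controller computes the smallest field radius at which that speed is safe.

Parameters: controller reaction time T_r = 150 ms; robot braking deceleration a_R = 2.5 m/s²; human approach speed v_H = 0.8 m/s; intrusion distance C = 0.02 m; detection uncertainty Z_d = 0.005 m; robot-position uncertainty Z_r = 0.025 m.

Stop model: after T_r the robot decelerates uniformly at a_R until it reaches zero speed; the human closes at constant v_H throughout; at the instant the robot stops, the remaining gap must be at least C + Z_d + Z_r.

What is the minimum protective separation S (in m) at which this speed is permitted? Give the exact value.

S_min = 929/1000 m = 0.9290 m

braking lasts T_s = (11/10)/(5/2) = 0.4400 s
robot covers v_R·T_r = 1.1000·0.1500 = 0.1650 m before braking
braking distance = 1.1000²/(2·2.5000) = 0.2420 m
human closes 0.8000·0.5900 = 0.4720 m
C+Z_d+Z_r = 0.0200+0.0050+0.0250 = 0.0500 m
S_min ≈ 0.1650+0.2420+0.4720+0.0500  ⇒  S_min = 929/1000 m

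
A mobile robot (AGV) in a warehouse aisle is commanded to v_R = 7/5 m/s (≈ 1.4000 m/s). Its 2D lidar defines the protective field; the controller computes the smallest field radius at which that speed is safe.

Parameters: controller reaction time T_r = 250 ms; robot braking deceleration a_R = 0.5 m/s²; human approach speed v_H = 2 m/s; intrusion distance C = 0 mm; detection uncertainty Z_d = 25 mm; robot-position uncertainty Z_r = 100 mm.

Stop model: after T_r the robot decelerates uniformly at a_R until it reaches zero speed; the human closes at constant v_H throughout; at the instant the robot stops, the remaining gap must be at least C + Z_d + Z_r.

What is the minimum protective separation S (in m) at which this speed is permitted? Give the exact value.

S_min = 1707/200 m = 8.5350 m

stop time T_s = (7/5)/(1/2) = 2.8000 s
reaction-phase robot travel = 1.4000·0.2500 = 0.3500 m
robot under decel: 1.4000²/(2·0.5000) = 1.9600 m
human over T_r+T_s: 2.0000·(0.2500+2.8000) = 6.1000 m
C+Z_d+Z_r = 0.0000+0.0250+0.1000 = 0.1250 m
S_min ≈ 0.3500+1.9600+6.1000+0.1250  ⇒  S_min = 1707/200 m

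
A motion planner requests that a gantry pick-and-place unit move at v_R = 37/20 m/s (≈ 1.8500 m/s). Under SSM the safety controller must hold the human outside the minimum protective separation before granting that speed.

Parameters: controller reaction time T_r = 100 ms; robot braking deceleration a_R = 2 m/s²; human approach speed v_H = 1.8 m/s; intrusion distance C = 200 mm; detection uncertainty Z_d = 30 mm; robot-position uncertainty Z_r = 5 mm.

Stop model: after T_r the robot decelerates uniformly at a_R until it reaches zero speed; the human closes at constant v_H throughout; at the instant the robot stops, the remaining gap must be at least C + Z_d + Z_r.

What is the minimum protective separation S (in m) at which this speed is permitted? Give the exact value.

S_min = 4993/1600 m = 3.1206 m

stop time T_s = (37/20)/2 = 0.9250 s
reaction-phase robot travel = 1.8500·0.1000 = 0.1850 m
robot under decel: 1.8500²/(2·2.0000) = 0.8556 m
person approaches 1.8000·(0.1000+0.9250) = 1.8450 m
C+Z_d+Z_r = 0.2000+0.0300+0.0050 = 0.2350 m
S_min ≈ 0.1850+0.8556+1.8450+0.2350  ⇒  S_min = 4993/1600 m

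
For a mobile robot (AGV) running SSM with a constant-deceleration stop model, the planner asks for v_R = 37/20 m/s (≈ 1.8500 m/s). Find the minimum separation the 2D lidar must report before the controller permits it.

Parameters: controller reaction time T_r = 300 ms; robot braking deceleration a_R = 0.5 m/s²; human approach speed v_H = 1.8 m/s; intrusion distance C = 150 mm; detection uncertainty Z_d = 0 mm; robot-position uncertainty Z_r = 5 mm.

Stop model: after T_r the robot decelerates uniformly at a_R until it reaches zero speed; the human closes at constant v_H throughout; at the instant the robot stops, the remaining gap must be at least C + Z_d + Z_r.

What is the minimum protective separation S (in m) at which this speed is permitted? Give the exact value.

S_min = 4533/400 m = 11.3325 m

T_s = v_R/a_R = (37/20)/(1/2) = 3.7000 s
reaction-phase robot travel = 1.8500·0.3000 = 0.5550 m
robot under decel: 1.8500²/(2·0.5000) = 3.4225 m
person approaches 1.8000·(0.3000+3.7000) = 7.2000 m
C+Z_d+Z_r = 0.1500+0.0000+0.0050 = 0.1550 m
S_min ≈ 0.5550+3.4225+7.2000+0.1550  ⇒  S_min = 4533/400 m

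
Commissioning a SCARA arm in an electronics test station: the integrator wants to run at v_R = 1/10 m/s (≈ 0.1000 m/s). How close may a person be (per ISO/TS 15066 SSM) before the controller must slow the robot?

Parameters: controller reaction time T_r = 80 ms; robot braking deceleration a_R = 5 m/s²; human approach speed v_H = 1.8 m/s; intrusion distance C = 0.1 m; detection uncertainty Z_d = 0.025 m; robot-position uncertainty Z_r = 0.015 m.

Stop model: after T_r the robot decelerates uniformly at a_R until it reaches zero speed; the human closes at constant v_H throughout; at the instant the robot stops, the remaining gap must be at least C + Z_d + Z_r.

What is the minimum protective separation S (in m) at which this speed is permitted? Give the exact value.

S_min = 329/1000 m = 0.3290 m

stop time T_s = (1/10)/5 = 0.0200 s
reaction-phase robot travel = 0.1000·0.0800 = 0.0080 m
braking distance = 0.1000²/(2·5.0000) = 0.0010 m
human closes 1.8000·0.1000 = 0.1800 m
C+Z_d+Z_r = 0.1000+0.0250+0.0150 = 0.1400 m
S_min ≈ 0.0080+0.0010+0.1800+0.1400  ⇒  S_min = 329/1000 m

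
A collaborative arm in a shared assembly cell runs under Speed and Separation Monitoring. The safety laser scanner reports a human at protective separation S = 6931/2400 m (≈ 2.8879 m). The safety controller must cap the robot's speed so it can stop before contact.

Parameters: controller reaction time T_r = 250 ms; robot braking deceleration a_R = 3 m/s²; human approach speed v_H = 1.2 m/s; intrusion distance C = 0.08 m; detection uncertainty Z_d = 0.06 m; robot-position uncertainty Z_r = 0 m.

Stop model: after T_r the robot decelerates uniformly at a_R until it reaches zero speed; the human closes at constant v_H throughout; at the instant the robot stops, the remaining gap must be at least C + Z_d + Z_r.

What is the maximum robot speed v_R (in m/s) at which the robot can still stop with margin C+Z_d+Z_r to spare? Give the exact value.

at the boundary: (1/6)·v² + (13/20)·v + (-235/96) = 0
  disc = (13/20)² − 4·(1/6)·(-235/96) = 1849/900 ; √disc = 43/30
  v_R = (−(13/20) + 43/30) / (2·(1/6)) = 47/20 m/s
check:
stop time T_s = (47/20)/3 = 0.7833 s
robot in T_r: 2.3500·0.2500 = 0.5875 m
robot covers 2.3500·0.7833 − ½·3.0000·0.7833² = 0.9204 m while stopping
person approaches 1.2000·(0.2500+0.7833) = 1.2400 m
residual clearance needed = 0.0800+0.0600+0.0000 = 0.1400 m
sum ≈ 0.5875+0.9204+1.2400+0.1400 ≈ 2.8879 m = S ✓

v_R_max = 47/20 m/s = 2.3500 m/s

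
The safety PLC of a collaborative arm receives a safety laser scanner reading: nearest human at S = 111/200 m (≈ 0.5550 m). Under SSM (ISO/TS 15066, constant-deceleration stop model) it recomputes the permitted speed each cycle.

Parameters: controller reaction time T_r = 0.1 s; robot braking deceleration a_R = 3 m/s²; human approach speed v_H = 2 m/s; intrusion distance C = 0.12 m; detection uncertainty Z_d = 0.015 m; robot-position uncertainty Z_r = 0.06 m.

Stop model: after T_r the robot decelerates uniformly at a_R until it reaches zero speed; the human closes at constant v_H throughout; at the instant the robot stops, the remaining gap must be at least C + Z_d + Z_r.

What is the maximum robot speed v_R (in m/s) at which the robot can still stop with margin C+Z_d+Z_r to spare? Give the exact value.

collect terms ⇒ (1/6)·v_R² + (23/30)·v_R + (-4/25) = 0
  disc = (23/30)² − 4·(1/6)·(-4/25) = 25/36 ; √disc = 5/6
  v_R = (−(23/30) + 5/6) / (2·(1/6)) = 1/5 m/s
check:
stop time T_s = (1/5)/3 = 0.0667 s
reaction-phase robot travel = 0.2000·0.1000 = 0.0200 m
braking distance = 0.2000²/(2·3.0000) = 0.0067 m
human closes 2.0000·0.1667 = 0.3333 m
C+Z_d+Z_r = 0.1200+0.0150+0.0600 = 0.1950 m
sum ≈ 0.0200+0.0067+0.3333+0.1950 ≈ 0.5550 m = S ✓

v_R_max = 1/5 m/s = 0.2000 m/s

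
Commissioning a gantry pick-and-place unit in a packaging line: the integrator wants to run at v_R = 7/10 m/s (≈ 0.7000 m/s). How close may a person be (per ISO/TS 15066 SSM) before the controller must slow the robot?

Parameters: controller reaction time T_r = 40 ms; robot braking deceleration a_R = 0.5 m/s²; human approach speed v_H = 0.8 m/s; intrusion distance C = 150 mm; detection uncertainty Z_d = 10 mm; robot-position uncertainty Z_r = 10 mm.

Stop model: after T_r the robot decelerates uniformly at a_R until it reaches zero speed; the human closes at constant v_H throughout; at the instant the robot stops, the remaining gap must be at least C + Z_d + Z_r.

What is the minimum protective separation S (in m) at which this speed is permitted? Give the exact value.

S_min = 46/25 m = 1.8400 m

T_s = v_R/a_R = (7/10)/(1/2) = 1.4000 s
robot in T_r: 0.7000·0.0400 = 0.0280 m
braking distance = 0.7000²/(2·0.5000) = 0.4900 m
person approaches 0.8000·(0.0400+1.4000) = 1.1520 m
margins: 0.1500+0.0100+0.0100 = 0.1700 m
S_min ≈ 0.0280+0.4900+1.1520+0.1700  ⇒  S_min = 46/25 m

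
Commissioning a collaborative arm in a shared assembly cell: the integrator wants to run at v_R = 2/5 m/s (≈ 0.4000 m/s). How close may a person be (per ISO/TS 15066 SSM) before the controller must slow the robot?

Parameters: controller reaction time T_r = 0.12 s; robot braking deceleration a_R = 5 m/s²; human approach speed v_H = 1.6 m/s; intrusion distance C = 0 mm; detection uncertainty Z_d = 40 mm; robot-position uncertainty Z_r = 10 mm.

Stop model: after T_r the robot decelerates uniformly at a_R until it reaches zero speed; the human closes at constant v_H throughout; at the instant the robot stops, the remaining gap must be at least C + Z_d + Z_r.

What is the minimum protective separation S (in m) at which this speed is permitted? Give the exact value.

S_min = 217/500 m = 0.4340 m

braking lasts T_s = (2/5)/5 = 0.0800 s
robot in T_r: 0.4000·0.1200 = 0.0480 m
robot under decel: 0.4000²/(2·5.0000) = 0.0160 m
human over T_r+T_s: 1.6000·(0.1200+0.0800) = 0.3200 m
residual clearance needed = 0.0000+0.0400+0.0100 = 0.0500 m
S_min ≈ 0.0480+0.0160+0.3200+0.0500  ⇒  S_min = 217/500 m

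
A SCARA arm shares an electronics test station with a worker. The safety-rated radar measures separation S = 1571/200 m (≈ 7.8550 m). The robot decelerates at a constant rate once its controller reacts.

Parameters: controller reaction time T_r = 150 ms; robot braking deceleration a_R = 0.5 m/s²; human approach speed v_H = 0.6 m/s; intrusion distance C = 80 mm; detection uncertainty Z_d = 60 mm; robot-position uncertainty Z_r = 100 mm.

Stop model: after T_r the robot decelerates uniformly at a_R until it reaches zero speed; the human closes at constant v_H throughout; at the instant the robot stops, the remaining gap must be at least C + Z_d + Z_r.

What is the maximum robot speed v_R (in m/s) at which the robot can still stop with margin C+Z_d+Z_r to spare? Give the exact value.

at the boundary: (1)·v² + (27/20)·v + (-301/40) = 0
  disc = (27/20)² − 4·(1)·(-301/40) = 12769/400 ; √disc = 113/20
  v_R = (−(27/20) + 113/20) / (2·(1)) = 43/20 m/s
check:
stop time T_s = (43/20)/(1/2) = 4.3000 s
reaction-phase robot travel = 2.1500·0.1500 = 0.3225 m
braking distance = 2.1500²/(2·0.5000) = 4.6225 m
person approaches 0.6000·(0.1500+4.3000) = 2.6700 m
margins: 0.0800+0.0600+0.1000 = 0.2400 m
sum ≈ 0.3225+4.6225+2.6700+0.2400 ≈ 7.8550 m = S ✓

v_R_max = 43/20 m/s = 2.1500 m/s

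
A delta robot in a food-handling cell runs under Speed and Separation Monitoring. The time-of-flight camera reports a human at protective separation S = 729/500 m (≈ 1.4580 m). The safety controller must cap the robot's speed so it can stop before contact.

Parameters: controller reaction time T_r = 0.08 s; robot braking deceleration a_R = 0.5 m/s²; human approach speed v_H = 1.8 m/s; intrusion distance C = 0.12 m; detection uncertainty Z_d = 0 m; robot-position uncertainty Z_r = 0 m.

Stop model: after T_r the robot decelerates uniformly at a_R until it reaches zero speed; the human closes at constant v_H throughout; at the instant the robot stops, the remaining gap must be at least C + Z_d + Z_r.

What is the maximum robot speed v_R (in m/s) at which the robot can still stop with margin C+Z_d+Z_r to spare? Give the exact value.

v_R_max = 3/10 m/s = 0.3000 m/s

quadratic (1)·v² + (92/25)·v + (-597/500) = 0
  disc = (92/25)² − 4·(1)·(-597/500) = 11449/625 ; √disc = 107/25
  v_R = (−(92/25) + 107/25) / (2·(1)) = 3/10 m/s
check:
T_s = v_R/a_R = (3/10)/(1/2) = 0.6000 s
robot in T_r: 0.3000·0.0800 = 0.0240 m
braking distance = 0.3000²/(2·0.5000) = 0.0900 m
human closes 1.8000·0.6800 = 1.2240 m
residual clearance needed = 0.1200+0.0000+0.0000 = 0.1200 m
sum ≈ 0.0240+0.0900+1.2240+0.1200 ≈ 1.4580 m = S ✓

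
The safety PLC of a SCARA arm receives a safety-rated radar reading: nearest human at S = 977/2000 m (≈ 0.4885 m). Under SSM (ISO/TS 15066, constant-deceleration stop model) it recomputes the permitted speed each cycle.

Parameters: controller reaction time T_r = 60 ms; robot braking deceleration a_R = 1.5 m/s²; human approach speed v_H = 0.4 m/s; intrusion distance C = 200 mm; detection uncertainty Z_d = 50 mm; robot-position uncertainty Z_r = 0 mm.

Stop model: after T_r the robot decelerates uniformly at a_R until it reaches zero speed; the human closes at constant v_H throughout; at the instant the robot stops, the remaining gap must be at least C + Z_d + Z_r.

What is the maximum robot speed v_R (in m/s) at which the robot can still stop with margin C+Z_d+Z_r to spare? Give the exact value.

at the boundary: (1/3)·v² + (49/150)·v + (-429/2000) = 0
  disc = (49/150)² − 4·(1/3)·(-429/2000) = 2209/5625 ; √disc = 47/75
  v_R = (−(49/150) + 47/75) / (2·(1/3)) = 9/20 m/s
check:
T_s = v_R/a_R = (9/20)/(3/2) = 0.3000 s
reaction-phase robot travel = 0.4500·0.0600 = 0.0270 m
braking distance = 0.4500²/(2·1.5000) = 0.0675 m
human over T_r+T_s: 0.4000·(0.0600+0.3000) = 0.1440 m
margins: 0.2000+0.0500+0.0000 = 0.2500 m
sum ≈ 0.0270+0.0675+0.1440+0.2500 ≈ 0.4885 m = S ✓

v_R_max = 9/20 m/s = 0.4500 m/s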